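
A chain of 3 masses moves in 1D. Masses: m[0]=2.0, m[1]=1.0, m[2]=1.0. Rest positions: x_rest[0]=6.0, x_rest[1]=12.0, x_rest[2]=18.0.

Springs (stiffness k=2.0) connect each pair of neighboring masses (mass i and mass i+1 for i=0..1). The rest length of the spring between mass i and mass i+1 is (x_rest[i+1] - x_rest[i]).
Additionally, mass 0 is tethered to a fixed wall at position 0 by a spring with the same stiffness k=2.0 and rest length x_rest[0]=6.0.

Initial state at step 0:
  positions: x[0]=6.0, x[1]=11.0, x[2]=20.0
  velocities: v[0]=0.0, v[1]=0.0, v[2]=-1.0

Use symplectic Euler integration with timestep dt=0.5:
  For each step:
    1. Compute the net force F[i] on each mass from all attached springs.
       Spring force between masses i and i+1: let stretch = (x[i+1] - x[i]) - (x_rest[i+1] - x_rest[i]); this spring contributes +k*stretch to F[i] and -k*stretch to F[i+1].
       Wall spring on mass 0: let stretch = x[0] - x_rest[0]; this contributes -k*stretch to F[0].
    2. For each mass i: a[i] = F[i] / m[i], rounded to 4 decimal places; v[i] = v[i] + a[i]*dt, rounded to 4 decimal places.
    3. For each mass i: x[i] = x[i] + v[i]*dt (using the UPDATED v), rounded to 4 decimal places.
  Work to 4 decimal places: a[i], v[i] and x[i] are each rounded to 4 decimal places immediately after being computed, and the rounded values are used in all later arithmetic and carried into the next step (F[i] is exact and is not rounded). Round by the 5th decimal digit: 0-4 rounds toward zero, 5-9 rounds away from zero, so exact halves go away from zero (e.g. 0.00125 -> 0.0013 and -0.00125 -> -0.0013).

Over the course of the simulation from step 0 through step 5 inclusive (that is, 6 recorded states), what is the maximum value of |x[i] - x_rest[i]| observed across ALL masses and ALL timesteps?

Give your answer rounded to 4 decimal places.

Step 0: x=[6.0000 11.0000 20.0000] v=[0.0000 0.0000 -1.0000]
Step 1: x=[5.7500 13.0000 18.0000] v=[-0.5000 4.0000 -4.0000]
Step 2: x=[5.8750 13.8750 16.5000] v=[0.2500 1.7500 -3.0000]
Step 3: x=[6.5313 12.0625 16.6875] v=[1.3125 -3.6250 0.3750]
Step 4: x=[6.9376 9.7969 17.5625] v=[0.8125 -4.5312 1.7500]
Step 5: x=[6.3243 9.9845 17.5547] v=[-1.2267 0.3751 -0.0156]
Max displacement = 2.2031

Answer: 2.2031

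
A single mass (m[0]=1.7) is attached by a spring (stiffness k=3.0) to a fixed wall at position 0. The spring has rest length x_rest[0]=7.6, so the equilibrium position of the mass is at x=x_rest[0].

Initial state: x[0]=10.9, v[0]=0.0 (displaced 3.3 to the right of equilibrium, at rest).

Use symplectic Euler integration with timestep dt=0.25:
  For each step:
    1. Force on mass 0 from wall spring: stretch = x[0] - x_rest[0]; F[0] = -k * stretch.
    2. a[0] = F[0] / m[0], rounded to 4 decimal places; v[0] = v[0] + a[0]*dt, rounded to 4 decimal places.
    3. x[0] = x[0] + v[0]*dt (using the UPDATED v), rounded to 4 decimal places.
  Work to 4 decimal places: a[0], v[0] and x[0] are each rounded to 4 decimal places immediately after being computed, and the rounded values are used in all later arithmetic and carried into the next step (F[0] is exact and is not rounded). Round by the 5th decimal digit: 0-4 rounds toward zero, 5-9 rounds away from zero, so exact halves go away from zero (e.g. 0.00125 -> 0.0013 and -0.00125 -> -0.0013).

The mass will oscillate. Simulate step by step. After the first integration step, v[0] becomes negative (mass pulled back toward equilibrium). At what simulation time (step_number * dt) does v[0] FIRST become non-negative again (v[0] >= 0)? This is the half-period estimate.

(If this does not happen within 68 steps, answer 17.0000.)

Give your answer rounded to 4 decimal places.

Answer: 2.5000

Derivation:
Step 0: x=[10.9000] v=[0.0000]
Step 1: x=[10.5360] v=[-1.4559]
Step 2: x=[9.8482] v=[-2.7512]
Step 3: x=[8.9124] v=[-3.7431]
Step 4: x=[7.8319] v=[-4.3221]
Step 5: x=[6.7258] v=[-4.4244]
Step 6: x=[5.7161] v=[-4.0387]
Step 7: x=[4.9142] v=[-3.2076]
Step 8: x=[4.4085] v=[-2.0227]
Step 9: x=[4.2548] v=[-0.6147]
Step 10: x=[4.4701] v=[0.8611]
First v>=0 after going negative at step 10, time=2.5000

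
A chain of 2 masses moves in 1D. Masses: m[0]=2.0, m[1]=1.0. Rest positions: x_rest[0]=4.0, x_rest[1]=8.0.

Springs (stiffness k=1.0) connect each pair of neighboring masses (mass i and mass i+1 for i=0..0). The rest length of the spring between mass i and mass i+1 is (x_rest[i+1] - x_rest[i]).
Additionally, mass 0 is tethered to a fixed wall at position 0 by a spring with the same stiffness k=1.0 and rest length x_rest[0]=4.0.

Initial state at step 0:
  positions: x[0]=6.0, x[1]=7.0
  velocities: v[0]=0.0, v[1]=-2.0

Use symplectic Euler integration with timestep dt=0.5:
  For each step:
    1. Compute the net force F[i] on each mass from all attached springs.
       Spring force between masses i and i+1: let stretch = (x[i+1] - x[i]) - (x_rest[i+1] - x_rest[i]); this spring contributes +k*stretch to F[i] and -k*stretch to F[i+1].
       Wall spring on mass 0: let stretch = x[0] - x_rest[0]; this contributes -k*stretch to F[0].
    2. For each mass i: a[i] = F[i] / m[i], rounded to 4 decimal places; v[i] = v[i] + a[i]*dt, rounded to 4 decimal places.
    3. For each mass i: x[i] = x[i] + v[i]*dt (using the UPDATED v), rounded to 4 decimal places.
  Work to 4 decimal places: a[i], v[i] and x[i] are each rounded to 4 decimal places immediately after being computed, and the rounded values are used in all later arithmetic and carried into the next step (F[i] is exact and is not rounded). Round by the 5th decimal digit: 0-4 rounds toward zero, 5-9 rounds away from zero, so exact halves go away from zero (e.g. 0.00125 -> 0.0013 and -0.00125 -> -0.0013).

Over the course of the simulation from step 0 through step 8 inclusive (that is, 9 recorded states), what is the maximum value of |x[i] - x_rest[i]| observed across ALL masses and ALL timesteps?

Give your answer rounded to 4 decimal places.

Answer: 3.1360

Derivation:
Step 0: x=[6.0000 7.0000] v=[0.0000 -2.0000]
Step 1: x=[5.3750 6.7500] v=[-1.2500 -0.5000]
Step 2: x=[4.2500 7.1563] v=[-2.2500 0.8125]
Step 3: x=[2.9570 7.8360] v=[-2.5860 1.3594]
Step 4: x=[1.9043 8.2960] v=[-2.1055 0.9199]
Step 5: x=[1.4125 8.1580] v=[-0.9837 -0.2760]
Step 6: x=[1.5873 7.3336] v=[0.3496 -1.6488]
Step 7: x=[2.2820 6.0726] v=[1.3894 -2.5220]
Step 8: x=[3.1653 4.8640] v=[1.7666 -2.4173]
Max displacement = 3.1360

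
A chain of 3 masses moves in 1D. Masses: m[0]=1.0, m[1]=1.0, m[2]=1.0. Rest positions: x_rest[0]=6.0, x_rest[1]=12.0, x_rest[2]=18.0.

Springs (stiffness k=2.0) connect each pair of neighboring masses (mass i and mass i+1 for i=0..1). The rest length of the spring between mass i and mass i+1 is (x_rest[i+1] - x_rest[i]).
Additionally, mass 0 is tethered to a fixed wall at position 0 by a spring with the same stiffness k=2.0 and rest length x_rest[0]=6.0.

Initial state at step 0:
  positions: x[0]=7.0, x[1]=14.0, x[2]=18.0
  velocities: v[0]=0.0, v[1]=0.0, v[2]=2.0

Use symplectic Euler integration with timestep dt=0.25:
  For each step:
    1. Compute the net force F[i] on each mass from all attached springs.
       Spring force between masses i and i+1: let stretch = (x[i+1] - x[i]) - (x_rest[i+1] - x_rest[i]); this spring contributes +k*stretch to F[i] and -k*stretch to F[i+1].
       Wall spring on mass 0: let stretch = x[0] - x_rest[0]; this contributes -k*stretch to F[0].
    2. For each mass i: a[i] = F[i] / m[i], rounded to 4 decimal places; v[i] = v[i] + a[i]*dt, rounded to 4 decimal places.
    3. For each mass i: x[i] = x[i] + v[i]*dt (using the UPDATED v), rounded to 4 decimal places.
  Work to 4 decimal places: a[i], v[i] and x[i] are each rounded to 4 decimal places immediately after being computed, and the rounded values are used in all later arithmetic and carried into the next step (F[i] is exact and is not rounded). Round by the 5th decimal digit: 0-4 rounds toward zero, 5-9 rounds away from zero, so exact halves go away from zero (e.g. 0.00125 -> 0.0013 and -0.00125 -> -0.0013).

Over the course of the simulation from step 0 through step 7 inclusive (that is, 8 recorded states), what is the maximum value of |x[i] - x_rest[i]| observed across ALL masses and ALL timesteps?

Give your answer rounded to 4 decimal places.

Answer: 3.1895

Derivation:
Step 0: x=[7.0000 14.0000 18.0000] v=[0.0000 0.0000 2.0000]
Step 1: x=[7.0000 13.6250 18.7500] v=[0.0000 -1.5000 3.0000]
Step 2: x=[6.9531 13.0625 19.6094] v=[-0.1875 -2.2500 3.4375]
Step 3: x=[6.8008 12.5547 20.4004] v=[-0.6094 -2.0313 3.1641]
Step 4: x=[6.5176 12.3084 20.9607] v=[-1.1329 -0.9854 2.2413]
Step 5: x=[6.1435 12.4198 21.1895] v=[-1.4963 0.4454 0.9152]
Step 6: x=[5.7860 12.8428 21.0721] v=[-1.4299 1.6921 -0.4697]
Step 7: x=[5.5874 13.4124 20.6760] v=[-0.7945 2.2784 -1.5844]
Max displacement = 3.1895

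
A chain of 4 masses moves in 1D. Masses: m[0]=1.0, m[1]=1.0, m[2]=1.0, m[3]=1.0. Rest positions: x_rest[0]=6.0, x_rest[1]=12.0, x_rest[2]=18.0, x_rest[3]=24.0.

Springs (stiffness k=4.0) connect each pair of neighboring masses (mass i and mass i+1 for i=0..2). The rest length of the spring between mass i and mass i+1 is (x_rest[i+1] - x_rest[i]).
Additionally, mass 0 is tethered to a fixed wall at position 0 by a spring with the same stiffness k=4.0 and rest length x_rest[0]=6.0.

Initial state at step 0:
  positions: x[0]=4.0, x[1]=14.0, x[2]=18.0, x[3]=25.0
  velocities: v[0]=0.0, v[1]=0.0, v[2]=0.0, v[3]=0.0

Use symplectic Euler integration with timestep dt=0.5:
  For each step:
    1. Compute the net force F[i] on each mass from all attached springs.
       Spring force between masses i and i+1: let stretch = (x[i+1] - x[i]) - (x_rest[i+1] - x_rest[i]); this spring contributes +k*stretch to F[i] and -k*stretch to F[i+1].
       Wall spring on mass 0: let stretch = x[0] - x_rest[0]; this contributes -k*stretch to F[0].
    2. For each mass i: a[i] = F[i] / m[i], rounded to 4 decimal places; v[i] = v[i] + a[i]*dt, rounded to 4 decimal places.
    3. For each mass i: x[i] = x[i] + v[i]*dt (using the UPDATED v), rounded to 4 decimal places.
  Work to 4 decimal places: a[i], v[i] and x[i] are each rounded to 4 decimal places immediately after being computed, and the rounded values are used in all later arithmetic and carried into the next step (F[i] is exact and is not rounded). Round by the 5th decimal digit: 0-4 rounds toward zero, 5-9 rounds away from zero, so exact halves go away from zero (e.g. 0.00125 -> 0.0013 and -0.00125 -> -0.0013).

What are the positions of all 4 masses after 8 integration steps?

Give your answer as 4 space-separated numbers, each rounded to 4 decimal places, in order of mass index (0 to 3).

Step 0: x=[4.0000 14.0000 18.0000 25.0000] v=[0.0000 0.0000 0.0000 0.0000]
Step 1: x=[10.0000 8.0000 21.0000 24.0000] v=[12.0000 -12.0000 6.0000 -2.0000]
Step 2: x=[4.0000 17.0000 14.0000 26.0000] v=[-12.0000 18.0000 -14.0000 4.0000]
Step 3: x=[7.0000 10.0000 22.0000 22.0000] v=[6.0000 -14.0000 16.0000 -8.0000]
Step 4: x=[6.0000 12.0000 18.0000 24.0000] v=[-2.0000 4.0000 -8.0000 4.0000]
Step 5: x=[5.0000 14.0000 14.0000 26.0000] v=[-2.0000 4.0000 -8.0000 4.0000]
Step 6: x=[8.0000 7.0000 22.0000 22.0000] v=[6.0000 -14.0000 16.0000 -8.0000]
Step 7: x=[2.0000 16.0000 15.0000 24.0000] v=[-12.0000 18.0000 -14.0000 4.0000]
Step 8: x=[8.0000 10.0000 18.0000 23.0000] v=[12.0000 -12.0000 6.0000 -2.0000]

Answer: 8.0000 10.0000 18.0000 23.0000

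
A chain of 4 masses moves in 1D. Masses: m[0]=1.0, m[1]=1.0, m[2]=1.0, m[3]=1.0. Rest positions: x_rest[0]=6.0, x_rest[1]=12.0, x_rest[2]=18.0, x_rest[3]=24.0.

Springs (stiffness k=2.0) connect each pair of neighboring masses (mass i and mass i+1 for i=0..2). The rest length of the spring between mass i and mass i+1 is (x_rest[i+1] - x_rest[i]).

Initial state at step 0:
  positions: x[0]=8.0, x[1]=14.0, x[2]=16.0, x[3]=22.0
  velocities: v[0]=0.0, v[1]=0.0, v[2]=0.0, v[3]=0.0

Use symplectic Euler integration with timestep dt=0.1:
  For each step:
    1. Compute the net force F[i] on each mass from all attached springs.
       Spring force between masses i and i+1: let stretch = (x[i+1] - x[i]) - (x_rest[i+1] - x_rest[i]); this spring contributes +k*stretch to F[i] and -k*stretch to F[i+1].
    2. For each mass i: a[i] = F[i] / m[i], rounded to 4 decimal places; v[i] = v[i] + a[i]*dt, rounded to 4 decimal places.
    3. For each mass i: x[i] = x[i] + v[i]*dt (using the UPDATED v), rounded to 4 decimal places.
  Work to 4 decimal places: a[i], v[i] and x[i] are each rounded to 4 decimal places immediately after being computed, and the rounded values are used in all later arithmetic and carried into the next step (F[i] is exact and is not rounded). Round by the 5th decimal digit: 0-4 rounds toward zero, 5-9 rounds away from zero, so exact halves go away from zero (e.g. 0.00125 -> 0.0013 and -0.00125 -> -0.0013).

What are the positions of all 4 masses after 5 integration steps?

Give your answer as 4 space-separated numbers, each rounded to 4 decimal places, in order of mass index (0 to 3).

Answer: 7.9475 12.9593 17.0408 22.0525

Derivation:
Step 0: x=[8.0000 14.0000 16.0000 22.0000] v=[0.0000 0.0000 0.0000 0.0000]
Step 1: x=[8.0000 13.9200 16.0800 22.0000] v=[0.0000 -0.8000 0.8000 0.0000]
Step 2: x=[7.9984 13.7648 16.2352 22.0016] v=[-0.0160 -1.5520 1.5520 0.0160]
Step 3: x=[7.9921 13.5437 16.4563 22.0079] v=[-0.0627 -2.2112 2.2112 0.0627]
Step 4: x=[7.9769 13.2698 16.7302 22.0231] v=[-0.1524 -2.7390 2.7390 0.1524]
Step 5: x=[7.9475 12.9593 17.0408 22.0525] v=[-0.2938 -3.1055 3.1055 0.2938]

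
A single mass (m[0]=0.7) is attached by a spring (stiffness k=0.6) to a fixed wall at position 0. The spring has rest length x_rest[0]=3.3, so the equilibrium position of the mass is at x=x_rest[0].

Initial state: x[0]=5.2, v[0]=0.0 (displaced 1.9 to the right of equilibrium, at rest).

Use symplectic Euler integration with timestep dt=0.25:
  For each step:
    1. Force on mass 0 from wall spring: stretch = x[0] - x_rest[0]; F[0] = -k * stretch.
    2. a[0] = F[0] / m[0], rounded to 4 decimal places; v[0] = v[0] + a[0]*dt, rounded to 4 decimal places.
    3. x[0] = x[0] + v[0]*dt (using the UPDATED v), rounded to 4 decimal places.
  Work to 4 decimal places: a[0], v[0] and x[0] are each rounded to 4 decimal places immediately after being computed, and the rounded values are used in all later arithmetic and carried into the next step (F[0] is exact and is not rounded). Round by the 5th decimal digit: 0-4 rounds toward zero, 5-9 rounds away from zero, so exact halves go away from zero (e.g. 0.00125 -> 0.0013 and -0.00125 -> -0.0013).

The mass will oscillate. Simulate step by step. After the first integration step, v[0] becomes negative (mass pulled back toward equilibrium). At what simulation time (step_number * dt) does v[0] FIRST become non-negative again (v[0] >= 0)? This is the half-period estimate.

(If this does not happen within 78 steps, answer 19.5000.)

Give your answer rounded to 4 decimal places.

Step 0: x=[5.2000] v=[0.0000]
Step 1: x=[5.0982] v=[-0.4072]
Step 2: x=[4.9001] v=[-0.7925]
Step 3: x=[4.6163] v=[-1.1354]
Step 4: x=[4.2619] v=[-1.4175]
Step 5: x=[3.8560] v=[-1.6236]
Step 6: x=[3.4203] v=[-1.7428]
Step 7: x=[2.9782] v=[-1.7686]
Step 8: x=[2.5533] v=[-1.6997]
Step 9: x=[2.1684] v=[-1.5397]
Step 10: x=[1.8441] v=[-1.2972]
Step 11: x=[1.5978] v=[-0.9852]
Step 12: x=[1.4427] v=[-0.6205]
Step 13: x=[1.3871] v=[-0.2225]
Step 14: x=[1.4340] v=[0.1874]
First v>=0 after going negative at step 14, time=3.5000

Answer: 3.5000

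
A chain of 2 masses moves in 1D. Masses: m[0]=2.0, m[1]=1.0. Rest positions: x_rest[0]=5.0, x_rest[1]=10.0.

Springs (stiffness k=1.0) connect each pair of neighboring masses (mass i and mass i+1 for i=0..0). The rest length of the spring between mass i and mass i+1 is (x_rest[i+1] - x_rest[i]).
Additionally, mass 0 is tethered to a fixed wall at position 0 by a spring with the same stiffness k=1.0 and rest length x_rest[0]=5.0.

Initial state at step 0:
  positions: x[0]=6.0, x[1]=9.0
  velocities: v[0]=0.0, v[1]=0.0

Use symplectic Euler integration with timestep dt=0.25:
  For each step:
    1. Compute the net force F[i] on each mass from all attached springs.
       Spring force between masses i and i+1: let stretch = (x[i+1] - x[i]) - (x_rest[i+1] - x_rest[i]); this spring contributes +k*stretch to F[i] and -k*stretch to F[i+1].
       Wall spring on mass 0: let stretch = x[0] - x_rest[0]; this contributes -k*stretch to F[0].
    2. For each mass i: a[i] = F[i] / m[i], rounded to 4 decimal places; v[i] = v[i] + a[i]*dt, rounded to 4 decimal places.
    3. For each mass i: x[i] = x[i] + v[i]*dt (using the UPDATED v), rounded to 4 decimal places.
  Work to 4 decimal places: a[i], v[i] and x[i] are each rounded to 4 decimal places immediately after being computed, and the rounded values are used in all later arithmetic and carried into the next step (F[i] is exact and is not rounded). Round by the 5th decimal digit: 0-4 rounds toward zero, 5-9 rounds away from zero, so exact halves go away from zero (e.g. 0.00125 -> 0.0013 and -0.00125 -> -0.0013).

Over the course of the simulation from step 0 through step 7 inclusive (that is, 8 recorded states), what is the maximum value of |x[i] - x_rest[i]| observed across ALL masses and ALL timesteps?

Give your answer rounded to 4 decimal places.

Answer: 1.0603

Derivation:
Step 0: x=[6.0000 9.0000] v=[0.0000 0.0000]
Step 1: x=[5.9063 9.1250] v=[-0.3750 0.5000]
Step 2: x=[5.7286 9.3613] v=[-0.7110 0.9453]
Step 3: x=[5.4854 9.6831] v=[-0.9730 1.2871]
Step 4: x=[5.2019 10.0550] v=[-1.1340 1.4877]
Step 5: x=[4.9075 10.4361] v=[-1.1776 1.5244]
Step 6: x=[4.6325 10.7842] v=[-1.1000 1.3923]
Step 7: x=[4.4050 11.0603] v=[-0.9101 1.1044]
Max displacement = 1.0603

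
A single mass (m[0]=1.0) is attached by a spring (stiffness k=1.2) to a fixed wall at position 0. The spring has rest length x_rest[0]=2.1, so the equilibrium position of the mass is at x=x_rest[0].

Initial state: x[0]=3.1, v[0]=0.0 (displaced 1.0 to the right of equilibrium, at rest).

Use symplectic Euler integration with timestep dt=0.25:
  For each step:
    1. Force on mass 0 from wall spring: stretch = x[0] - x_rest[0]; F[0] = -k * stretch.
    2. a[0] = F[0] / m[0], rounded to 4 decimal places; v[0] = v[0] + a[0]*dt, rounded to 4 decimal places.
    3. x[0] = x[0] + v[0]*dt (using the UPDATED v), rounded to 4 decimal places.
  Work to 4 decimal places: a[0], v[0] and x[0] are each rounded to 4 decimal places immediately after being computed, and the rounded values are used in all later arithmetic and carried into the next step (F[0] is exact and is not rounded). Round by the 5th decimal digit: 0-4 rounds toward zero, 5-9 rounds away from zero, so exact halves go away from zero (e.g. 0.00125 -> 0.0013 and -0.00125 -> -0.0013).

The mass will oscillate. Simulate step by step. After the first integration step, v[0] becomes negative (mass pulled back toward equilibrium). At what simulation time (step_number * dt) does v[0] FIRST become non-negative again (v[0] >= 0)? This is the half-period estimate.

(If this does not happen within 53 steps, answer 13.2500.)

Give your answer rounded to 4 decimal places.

Answer: 3.0000

Derivation:
Step 0: x=[3.1000] v=[0.0000]
Step 1: x=[3.0250] v=[-0.3000]
Step 2: x=[2.8806] v=[-0.5775]
Step 3: x=[2.6777] v=[-0.8117]
Step 4: x=[2.4315] v=[-0.9850]
Step 5: x=[2.1604] v=[-1.0845]
Step 6: x=[1.8848] v=[-1.1026]
Step 7: x=[1.6253] v=[-1.0381]
Step 8: x=[1.4014] v=[-0.8957]
Step 9: x=[1.2299] v=[-0.6861]
Step 10: x=[1.1236] v=[-0.4251]
Step 11: x=[1.0906] v=[-0.1322]
Step 12: x=[1.1333] v=[0.1706]
First v>=0 after going negative at step 12, time=3.0000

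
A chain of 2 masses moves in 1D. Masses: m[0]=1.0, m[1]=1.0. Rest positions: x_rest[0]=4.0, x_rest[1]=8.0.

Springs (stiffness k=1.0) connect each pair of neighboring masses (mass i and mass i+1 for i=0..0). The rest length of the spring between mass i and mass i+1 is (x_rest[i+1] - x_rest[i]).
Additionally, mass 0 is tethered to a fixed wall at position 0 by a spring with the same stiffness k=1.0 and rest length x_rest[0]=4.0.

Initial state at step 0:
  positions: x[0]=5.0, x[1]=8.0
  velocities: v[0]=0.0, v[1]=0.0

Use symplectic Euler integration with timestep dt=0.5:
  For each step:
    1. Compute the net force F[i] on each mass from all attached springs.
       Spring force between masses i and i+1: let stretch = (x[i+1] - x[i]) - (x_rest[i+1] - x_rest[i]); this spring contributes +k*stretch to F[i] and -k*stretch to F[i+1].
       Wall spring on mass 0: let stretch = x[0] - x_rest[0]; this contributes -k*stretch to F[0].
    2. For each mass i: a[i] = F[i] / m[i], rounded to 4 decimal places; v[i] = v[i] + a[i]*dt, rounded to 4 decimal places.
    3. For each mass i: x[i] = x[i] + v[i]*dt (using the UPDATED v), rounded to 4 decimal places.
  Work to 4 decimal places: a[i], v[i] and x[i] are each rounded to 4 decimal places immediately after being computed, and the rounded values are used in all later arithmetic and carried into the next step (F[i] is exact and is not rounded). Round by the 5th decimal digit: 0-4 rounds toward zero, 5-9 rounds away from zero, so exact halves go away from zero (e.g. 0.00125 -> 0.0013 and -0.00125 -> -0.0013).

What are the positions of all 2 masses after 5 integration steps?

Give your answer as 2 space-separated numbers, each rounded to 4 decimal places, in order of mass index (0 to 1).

Step 0: x=[5.0000 8.0000] v=[0.0000 0.0000]
Step 1: x=[4.5000 8.2500] v=[-1.0000 0.5000]
Step 2: x=[3.8125 8.5625] v=[-1.3750 0.6250]
Step 3: x=[3.3594 8.6875] v=[-0.9063 0.2500]
Step 4: x=[3.3985 8.4805] v=[0.0781 -0.4141]
Step 5: x=[3.8585 8.0030] v=[0.9199 -0.9551]

Answer: 3.8585 8.0030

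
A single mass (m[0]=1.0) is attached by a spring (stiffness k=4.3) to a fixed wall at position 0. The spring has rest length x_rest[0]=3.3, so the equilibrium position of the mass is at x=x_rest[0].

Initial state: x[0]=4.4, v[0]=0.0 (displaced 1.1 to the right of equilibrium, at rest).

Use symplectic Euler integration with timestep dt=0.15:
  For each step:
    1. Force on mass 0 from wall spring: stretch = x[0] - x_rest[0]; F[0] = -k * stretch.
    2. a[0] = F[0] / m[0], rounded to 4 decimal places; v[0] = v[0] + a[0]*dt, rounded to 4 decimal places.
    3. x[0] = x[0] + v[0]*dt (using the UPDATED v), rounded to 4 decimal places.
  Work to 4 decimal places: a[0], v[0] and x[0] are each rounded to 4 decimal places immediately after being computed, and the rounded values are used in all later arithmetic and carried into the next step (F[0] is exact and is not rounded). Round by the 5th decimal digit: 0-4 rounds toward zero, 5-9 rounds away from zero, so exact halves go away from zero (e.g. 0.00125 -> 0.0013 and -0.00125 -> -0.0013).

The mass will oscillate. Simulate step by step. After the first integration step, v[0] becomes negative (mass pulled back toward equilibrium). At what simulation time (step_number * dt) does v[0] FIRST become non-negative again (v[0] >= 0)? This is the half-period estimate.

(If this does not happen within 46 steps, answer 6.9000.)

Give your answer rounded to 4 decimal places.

Answer: 1.6500

Derivation:
Step 0: x=[4.4000] v=[0.0000]
Step 1: x=[4.2936] v=[-0.7095]
Step 2: x=[4.0910] v=[-1.3504]
Step 3: x=[3.8119] v=[-1.8606]
Step 4: x=[3.4833] v=[-2.1908]
Step 5: x=[3.1370] v=[-2.3090]
Step 6: x=[2.8064] v=[-2.2039]
Step 7: x=[2.5236] v=[-1.8855]
Step 8: x=[2.3159] v=[-1.3847]
Step 9: x=[2.2034] v=[-0.7500]
Step 10: x=[2.1970] v=[-0.0427]
Step 11: x=[2.2973] v=[0.6687]
First v>=0 after going negative at step 11, time=1.6500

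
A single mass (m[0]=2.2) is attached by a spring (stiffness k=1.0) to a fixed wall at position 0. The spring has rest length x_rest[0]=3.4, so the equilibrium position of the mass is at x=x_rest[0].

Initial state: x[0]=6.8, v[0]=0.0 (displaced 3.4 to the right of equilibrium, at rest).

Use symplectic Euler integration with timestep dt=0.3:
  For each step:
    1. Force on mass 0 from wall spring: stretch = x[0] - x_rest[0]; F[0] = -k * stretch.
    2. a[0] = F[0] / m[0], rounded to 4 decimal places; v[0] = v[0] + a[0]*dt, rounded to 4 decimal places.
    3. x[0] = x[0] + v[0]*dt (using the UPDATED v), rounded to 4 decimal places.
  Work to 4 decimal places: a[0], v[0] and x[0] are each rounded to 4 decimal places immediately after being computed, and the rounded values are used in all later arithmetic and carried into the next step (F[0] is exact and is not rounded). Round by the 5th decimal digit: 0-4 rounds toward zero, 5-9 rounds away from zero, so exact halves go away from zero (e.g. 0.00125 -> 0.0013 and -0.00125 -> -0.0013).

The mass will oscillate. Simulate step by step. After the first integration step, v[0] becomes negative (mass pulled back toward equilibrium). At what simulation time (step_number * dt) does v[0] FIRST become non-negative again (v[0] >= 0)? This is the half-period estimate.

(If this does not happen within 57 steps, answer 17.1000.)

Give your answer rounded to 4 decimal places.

Answer: 4.8000

Derivation:
Step 0: x=[6.8000] v=[0.0000]
Step 1: x=[6.6609] v=[-0.4637]
Step 2: x=[6.3884] v=[-0.9084]
Step 3: x=[5.9936] v=[-1.3159]
Step 4: x=[5.4927] v=[-1.6696]
Step 5: x=[4.9062] v=[-1.9550]
Step 6: x=[4.2581] v=[-2.1604]
Step 7: x=[3.5749] v=[-2.2774]
Step 8: x=[2.8845] v=[-2.3013]
Step 9: x=[2.2152] v=[-2.2310]
Step 10: x=[1.5944] v=[-2.0695]
Step 11: x=[1.0474] v=[-1.8233]
Step 12: x=[0.5967] v=[-1.5025]
Step 13: x=[0.2606] v=[-1.1202]
Step 14: x=[0.0530] v=[-0.6921]
Step 15: x=[-0.0177] v=[-0.2357]
Step 16: x=[0.0514] v=[0.2304]
First v>=0 after going negative at step 16, time=4.8000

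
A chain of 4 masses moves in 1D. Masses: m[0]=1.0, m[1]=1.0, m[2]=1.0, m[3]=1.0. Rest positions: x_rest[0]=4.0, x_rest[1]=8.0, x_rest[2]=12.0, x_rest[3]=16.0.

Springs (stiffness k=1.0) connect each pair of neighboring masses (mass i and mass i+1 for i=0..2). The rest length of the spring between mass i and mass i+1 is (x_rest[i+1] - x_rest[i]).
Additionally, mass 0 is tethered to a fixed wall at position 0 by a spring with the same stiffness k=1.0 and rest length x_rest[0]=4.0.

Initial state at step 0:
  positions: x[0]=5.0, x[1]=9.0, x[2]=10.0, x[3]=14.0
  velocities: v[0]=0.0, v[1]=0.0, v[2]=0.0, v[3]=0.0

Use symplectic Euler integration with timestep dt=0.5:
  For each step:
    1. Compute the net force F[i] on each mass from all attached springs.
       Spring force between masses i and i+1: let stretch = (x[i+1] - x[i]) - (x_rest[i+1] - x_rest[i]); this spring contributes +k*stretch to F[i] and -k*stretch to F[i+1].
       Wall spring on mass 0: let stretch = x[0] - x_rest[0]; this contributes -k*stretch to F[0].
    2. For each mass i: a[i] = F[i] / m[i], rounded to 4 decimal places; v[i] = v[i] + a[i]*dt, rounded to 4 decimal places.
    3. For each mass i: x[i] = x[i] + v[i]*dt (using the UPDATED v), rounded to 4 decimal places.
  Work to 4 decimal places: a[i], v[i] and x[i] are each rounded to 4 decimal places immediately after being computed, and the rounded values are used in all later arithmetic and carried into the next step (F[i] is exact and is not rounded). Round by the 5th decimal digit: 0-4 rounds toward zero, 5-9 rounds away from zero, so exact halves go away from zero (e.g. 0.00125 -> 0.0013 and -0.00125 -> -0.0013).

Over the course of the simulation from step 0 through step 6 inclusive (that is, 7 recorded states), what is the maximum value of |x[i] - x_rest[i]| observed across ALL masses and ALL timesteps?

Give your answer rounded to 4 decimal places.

Answer: 2.0009

Derivation:
Step 0: x=[5.0000 9.0000 10.0000 14.0000] v=[0.0000 0.0000 0.0000 0.0000]
Step 1: x=[4.7500 8.2500 10.7500 14.0000] v=[-0.5000 -1.5000 1.5000 0.0000]
Step 2: x=[4.1875 7.2500 11.6875 14.1875] v=[-1.1250 -2.0000 1.8750 0.3750]
Step 3: x=[3.3438 6.5938 12.1407 14.7500] v=[-1.6875 -1.3125 0.9063 1.1250]
Step 4: x=[2.4766 6.5118 11.8595 15.6602] v=[-1.7344 -0.1641 -0.5625 1.8204]
Step 5: x=[1.9991 6.7579 11.1915 16.6203] v=[-0.9551 0.4922 -1.3360 1.9201]
Step 6: x=[2.2115 6.9227 10.7723 17.2232] v=[0.4248 0.3296 -0.8384 1.2057]
Max displacement = 2.0009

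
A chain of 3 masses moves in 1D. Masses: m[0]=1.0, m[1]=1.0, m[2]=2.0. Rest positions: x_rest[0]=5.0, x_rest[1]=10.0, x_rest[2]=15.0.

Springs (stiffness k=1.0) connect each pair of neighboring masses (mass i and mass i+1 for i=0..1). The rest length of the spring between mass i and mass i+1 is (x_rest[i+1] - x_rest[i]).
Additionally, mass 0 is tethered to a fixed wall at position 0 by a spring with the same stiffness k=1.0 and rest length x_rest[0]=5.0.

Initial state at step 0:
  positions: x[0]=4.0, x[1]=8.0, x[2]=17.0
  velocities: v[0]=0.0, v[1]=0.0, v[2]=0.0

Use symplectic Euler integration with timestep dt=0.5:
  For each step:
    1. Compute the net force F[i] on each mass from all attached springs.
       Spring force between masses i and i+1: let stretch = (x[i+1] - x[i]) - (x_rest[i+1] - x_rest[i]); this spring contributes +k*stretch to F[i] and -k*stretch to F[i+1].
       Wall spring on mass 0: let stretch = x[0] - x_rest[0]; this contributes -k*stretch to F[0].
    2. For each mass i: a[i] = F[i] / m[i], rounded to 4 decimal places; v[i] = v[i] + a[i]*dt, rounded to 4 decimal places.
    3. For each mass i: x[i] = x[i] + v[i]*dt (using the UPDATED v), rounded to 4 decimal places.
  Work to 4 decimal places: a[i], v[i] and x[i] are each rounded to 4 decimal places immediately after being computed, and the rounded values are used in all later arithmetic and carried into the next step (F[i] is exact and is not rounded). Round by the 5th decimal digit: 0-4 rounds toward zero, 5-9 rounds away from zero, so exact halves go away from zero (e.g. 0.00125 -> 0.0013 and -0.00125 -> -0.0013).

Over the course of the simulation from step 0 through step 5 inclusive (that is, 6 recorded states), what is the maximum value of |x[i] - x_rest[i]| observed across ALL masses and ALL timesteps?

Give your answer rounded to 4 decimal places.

Step 0: x=[4.0000 8.0000 17.0000] v=[0.0000 0.0000 0.0000]
Step 1: x=[4.0000 9.2500 16.5000] v=[0.0000 2.5000 -1.0000]
Step 2: x=[4.3125 11.0000 15.7188] v=[0.6250 3.5000 -1.5625]
Step 3: x=[5.2188 12.2579 14.9727] v=[1.8125 2.5157 -1.4922]
Step 4: x=[6.5802 12.4347 14.5123] v=[2.7227 0.3536 -0.9209]
Step 5: x=[7.7602 11.6673 14.4172] v=[2.3599 -1.5349 -0.1903]
Max displacement = 2.7602

Answer: 2.7602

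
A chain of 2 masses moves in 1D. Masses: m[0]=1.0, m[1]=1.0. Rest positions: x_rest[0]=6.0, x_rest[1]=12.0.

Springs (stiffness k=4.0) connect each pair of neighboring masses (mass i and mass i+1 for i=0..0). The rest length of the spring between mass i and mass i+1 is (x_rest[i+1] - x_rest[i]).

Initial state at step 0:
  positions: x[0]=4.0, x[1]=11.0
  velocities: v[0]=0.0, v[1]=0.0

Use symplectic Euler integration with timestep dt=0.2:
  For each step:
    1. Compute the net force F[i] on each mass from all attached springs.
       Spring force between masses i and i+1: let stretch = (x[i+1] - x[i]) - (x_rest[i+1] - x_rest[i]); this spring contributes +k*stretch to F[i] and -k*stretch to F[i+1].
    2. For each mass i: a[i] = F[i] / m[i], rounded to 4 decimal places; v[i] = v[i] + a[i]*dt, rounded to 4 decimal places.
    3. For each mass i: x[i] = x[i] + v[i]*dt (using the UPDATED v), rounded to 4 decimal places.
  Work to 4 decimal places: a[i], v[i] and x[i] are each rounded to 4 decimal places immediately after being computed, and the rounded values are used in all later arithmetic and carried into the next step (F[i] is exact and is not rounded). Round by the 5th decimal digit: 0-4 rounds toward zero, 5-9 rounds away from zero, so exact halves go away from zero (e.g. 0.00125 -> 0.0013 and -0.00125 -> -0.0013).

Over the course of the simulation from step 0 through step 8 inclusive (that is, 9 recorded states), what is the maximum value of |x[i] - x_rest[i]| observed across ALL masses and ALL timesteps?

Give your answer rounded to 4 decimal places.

Answer: 2.0213

Derivation:
Step 0: x=[4.0000 11.0000] v=[0.0000 0.0000]
Step 1: x=[4.1600 10.8400] v=[0.8000 -0.8000]
Step 2: x=[4.4288 10.5712] v=[1.3440 -1.3440]
Step 3: x=[4.7204 10.2796] v=[1.4579 -1.4579]
Step 4: x=[4.9415 10.0585] v=[1.1053 -1.1053]
Step 5: x=[5.0213 9.9787] v=[0.3989 -0.3989]
Step 6: x=[4.9343 10.0657] v=[-0.4352 0.4352]
Step 7: x=[4.7083 10.2917] v=[-1.1301 1.1301]
Step 8: x=[4.4156 10.5844] v=[-1.4634 1.4634]
Max displacement = 2.0213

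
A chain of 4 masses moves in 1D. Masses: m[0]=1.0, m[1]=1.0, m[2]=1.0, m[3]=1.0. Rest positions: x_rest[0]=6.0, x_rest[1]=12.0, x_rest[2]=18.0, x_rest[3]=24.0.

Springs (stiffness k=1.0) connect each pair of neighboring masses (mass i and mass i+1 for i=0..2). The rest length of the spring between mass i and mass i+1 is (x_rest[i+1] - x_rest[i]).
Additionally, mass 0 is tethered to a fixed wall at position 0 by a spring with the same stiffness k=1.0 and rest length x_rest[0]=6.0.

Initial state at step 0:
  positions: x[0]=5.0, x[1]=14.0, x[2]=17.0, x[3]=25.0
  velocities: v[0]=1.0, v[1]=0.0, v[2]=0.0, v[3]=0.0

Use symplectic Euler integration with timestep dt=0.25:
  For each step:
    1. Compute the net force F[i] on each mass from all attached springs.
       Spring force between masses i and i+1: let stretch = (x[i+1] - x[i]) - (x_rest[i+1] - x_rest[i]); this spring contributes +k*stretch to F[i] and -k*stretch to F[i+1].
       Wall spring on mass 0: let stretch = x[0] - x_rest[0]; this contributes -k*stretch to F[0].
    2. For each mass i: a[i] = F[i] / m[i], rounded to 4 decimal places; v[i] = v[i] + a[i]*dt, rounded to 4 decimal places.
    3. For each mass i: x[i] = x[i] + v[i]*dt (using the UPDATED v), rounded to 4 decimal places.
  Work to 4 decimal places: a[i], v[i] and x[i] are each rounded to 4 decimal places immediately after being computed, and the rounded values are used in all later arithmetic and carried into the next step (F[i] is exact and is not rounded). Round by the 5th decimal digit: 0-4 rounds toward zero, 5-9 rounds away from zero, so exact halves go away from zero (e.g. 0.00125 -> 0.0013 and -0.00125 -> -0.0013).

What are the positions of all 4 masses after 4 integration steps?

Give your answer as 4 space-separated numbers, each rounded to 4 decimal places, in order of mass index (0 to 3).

Step 0: x=[5.0000 14.0000 17.0000 25.0000] v=[1.0000 0.0000 0.0000 0.0000]
Step 1: x=[5.5000 13.6250 17.3125 24.8750] v=[2.0000 -1.5000 1.2500 -0.5000]
Step 2: x=[6.1641 12.9727 17.8672 24.6524] v=[2.6563 -2.6094 2.2188 -0.8906]
Step 3: x=[6.8685 12.2007 18.5401 24.3807] v=[2.8174 -3.0879 2.6915 -1.0869]
Step 4: x=[7.4768 11.4917 19.1818 24.1189] v=[2.4333 -2.8361 2.5668 -1.0471]

Answer: 7.4768 11.4917 19.1818 24.1189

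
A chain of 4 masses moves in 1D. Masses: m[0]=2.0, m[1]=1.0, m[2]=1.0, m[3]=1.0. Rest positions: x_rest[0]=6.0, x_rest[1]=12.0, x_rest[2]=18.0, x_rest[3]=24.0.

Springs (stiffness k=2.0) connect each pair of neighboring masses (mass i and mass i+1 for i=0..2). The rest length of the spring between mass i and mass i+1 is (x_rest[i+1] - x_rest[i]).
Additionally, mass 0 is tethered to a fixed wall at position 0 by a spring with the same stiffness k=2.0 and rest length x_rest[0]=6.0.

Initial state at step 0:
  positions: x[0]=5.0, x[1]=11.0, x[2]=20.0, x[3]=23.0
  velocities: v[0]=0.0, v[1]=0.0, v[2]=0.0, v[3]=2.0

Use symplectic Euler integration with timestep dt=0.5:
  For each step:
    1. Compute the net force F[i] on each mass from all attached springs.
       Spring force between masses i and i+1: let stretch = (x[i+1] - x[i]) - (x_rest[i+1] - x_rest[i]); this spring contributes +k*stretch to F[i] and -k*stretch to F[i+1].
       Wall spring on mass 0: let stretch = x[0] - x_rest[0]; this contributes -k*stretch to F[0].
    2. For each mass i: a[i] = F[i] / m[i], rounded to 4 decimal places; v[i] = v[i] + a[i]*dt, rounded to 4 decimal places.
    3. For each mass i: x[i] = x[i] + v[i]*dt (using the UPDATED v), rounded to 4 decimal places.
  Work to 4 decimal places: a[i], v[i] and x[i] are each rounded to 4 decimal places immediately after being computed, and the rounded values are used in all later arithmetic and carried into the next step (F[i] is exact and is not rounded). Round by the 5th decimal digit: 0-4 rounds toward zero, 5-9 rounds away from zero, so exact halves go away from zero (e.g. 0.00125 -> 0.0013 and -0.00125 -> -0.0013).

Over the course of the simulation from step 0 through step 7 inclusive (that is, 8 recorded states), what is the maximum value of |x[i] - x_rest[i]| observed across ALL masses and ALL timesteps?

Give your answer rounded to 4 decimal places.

Answer: 4.3106

Derivation:
Step 0: x=[5.0000 11.0000 20.0000 23.0000] v=[0.0000 0.0000 0.0000 2.0000]
Step 1: x=[5.2500 12.5000 17.0000 25.5000] v=[0.5000 3.0000 -6.0000 5.0000]
Step 2: x=[6.0000 12.6250 16.0000 26.7500] v=[1.5000 0.2500 -2.0000 2.5000]
Step 3: x=[6.9063 11.1250 18.6875 25.6250] v=[1.8125 -3.0000 5.3750 -2.2500]
Step 4: x=[7.1407 11.2969 21.0625 24.0313] v=[0.4687 0.3438 4.7500 -3.1875]
Step 5: x=[6.6289 14.2735 20.0391 23.9532] v=[-1.0236 5.9532 -2.0468 -0.1563]
Step 6: x=[6.3710 16.3106 18.0900 24.9180] v=[-0.5158 4.0742 -3.8983 1.9296]
Step 7: x=[7.0053 14.2676 18.6652 25.4688] v=[1.2685 -4.0860 1.1503 1.1016]
Max displacement = 4.3106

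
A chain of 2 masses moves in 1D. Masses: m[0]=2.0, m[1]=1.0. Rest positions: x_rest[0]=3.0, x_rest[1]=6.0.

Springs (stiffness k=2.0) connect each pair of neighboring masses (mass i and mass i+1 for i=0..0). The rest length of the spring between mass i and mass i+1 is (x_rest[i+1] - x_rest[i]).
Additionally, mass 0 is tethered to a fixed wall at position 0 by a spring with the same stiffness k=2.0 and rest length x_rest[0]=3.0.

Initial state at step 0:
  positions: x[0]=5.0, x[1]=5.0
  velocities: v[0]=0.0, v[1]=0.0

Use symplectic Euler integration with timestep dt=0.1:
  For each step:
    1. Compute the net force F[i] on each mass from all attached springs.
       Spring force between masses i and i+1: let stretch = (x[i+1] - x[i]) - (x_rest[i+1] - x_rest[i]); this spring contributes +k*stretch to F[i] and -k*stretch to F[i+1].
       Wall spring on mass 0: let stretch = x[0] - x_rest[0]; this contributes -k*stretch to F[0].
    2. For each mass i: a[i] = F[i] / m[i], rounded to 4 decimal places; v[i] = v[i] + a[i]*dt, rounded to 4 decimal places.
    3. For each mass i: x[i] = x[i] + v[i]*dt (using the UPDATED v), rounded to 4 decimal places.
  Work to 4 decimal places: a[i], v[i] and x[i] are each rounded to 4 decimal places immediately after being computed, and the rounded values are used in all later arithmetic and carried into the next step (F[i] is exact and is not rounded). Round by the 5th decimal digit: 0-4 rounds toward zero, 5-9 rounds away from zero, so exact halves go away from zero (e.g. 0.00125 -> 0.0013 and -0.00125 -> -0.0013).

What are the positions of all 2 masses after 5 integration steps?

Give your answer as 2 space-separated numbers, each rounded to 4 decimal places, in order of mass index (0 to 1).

Answer: 4.3046 5.8252

Derivation:
Step 0: x=[5.0000 5.0000] v=[0.0000 0.0000]
Step 1: x=[4.9500 5.0600] v=[-0.5000 0.6000]
Step 2: x=[4.8516 5.1778] v=[-0.9840 1.1780]
Step 3: x=[4.7080 5.3491] v=[-1.4365 1.7128]
Step 4: x=[4.5237 5.5676] v=[-1.8432 2.1846]
Step 5: x=[4.3046 5.8252] v=[-2.1912 2.5758]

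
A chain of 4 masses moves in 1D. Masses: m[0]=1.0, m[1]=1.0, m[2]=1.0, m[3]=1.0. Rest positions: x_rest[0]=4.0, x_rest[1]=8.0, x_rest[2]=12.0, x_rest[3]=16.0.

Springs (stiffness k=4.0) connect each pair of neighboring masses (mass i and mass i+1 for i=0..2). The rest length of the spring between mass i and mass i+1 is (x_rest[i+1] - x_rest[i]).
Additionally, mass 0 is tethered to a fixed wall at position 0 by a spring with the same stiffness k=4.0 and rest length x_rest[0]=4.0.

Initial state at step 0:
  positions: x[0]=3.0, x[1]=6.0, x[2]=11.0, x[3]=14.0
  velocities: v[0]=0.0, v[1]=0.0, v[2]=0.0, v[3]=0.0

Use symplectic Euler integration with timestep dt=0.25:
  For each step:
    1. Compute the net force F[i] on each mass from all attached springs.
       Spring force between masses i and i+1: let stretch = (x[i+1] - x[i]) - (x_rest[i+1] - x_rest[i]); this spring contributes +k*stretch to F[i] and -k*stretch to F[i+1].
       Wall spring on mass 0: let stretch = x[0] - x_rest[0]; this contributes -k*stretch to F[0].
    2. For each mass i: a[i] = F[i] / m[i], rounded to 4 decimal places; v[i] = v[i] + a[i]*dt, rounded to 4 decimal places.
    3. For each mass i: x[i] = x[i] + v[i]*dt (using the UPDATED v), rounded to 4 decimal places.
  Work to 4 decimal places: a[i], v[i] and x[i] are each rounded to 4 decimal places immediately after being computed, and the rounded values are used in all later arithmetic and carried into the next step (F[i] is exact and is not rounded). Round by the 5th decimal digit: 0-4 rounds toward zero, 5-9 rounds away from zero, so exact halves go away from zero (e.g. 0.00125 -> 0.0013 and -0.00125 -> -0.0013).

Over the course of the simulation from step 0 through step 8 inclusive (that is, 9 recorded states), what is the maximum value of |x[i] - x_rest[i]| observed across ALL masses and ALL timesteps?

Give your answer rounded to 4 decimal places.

Answer: 2.1719

Derivation:
Step 0: x=[3.0000 6.0000 11.0000 14.0000] v=[0.0000 0.0000 0.0000 0.0000]
Step 1: x=[3.0000 6.5000 10.5000 14.2500] v=[0.0000 2.0000 -2.0000 1.0000]
Step 2: x=[3.1250 7.1250 9.9375 14.5625] v=[0.5000 2.5000 -2.2500 1.2500]
Step 3: x=[3.4688 7.4531 9.8281 14.7188] v=[1.3750 1.3125 -0.4375 0.6250]
Step 4: x=[3.9414 7.3789 10.3477 14.6524] v=[1.8905 -0.2968 2.0782 -0.2657]
Step 5: x=[4.2881 7.1875 11.2012 14.5098] v=[1.3866 -0.7655 3.4141 -0.5704]
Step 6: x=[4.2876 7.2747 11.8785 14.5401] v=[-0.0021 0.3488 2.7090 0.1210]
Step 7: x=[3.9620 7.7661 12.0702 14.9050] v=[-1.3026 1.9655 0.7668 1.4594]
Step 8: x=[3.5969 8.3825 11.8946 15.5612] v=[-1.4605 2.4655 -0.7025 2.6246]
Max displacement = 2.1719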